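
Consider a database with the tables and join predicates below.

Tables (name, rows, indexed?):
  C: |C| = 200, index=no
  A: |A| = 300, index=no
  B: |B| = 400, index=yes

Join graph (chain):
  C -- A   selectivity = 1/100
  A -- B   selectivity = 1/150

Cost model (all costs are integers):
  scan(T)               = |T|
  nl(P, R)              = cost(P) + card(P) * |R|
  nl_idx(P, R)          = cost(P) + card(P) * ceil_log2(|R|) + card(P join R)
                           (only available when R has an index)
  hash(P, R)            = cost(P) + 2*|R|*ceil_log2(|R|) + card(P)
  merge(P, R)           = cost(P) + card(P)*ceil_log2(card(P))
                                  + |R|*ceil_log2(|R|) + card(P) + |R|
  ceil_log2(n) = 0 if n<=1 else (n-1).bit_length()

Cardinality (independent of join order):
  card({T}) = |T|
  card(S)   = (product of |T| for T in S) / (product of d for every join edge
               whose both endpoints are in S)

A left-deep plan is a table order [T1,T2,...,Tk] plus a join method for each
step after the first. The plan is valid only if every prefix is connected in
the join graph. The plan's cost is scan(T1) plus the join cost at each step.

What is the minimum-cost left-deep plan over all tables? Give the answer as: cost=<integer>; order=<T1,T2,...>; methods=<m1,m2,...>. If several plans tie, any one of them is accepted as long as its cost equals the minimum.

Selinger DP (subsets sized 1..n):
  {C}: scan cost=200, card=200
  {A}: scan cost=300, card=300
  {B}: scan cost=400, card=400
  {AC}: card=600; try (C,hash)→3800, (A,merge)→5000, (C,merge)→5100, (A,hash)→5800, (A,nl)→60200, (C,nl)→60300; best=3800 via (C,hash)
  {AB}: card=800; try (B,nl_idx)→3800, (A,hash)→6200, (B,merge)→7300, (A,merge)→7400, (B,hash)→7800, (B,nl)→120300 …(+1); best=3800 via (B,nl_idx)
  {ABC}: card=1600; try (C,hash)→7800, (B,nl_idx)→10800, (B,hash)→11600, (C,merge)→14400, (B,merge)→14400, (C,nl)→163800 …(+1); best=7800 via (C,hash)

cost=7800; order=A,B,C; methods=nl_idx,hash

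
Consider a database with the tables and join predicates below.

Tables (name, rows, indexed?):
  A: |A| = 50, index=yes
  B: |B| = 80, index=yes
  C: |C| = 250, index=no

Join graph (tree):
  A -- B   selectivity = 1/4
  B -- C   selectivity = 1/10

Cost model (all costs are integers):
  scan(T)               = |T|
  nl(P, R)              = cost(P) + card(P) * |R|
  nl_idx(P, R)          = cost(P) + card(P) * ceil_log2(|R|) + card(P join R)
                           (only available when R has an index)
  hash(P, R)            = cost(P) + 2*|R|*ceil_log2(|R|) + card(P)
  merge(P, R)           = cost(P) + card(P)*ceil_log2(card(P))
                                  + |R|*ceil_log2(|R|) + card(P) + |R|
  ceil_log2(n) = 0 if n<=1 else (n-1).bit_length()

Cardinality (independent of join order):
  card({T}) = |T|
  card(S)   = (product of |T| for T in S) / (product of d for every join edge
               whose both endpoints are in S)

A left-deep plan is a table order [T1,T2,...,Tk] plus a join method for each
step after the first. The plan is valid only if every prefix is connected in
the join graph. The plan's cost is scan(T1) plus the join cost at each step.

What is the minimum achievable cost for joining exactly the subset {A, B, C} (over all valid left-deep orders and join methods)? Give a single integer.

4220

Selinger DP over subsets of {A,B,C}:
  {A}: scan cost=50, card=50
  {B}: scan cost=80, card=80
  {C}: scan cost=250, card=250
  {AB}: card=1000; try (A,hash)→760, (B,merge)→1040, (A,merge)→1070, (B,hash)→1220, (B,nl_idx)→1400, (A,nl_idx)→1560 …(+2); best=760 via (A,hash)
  {BC}: card=2000; try (B,hash)→1620, (C,merge)→2970, (B,merge)→3140, (B,nl_idx)→4000, (C,hash)→4160, (C,nl)→20080 …(+1); best=1620 via (B,hash)
  {ABC}: card=25000; try (A,hash)→4220, (C,hash)→5760, (C,merge)→14010, (A,merge)→25970, (A,nl_idx)→38620, (A,nl)→101620 …(+1); best=4220 via (A,hash)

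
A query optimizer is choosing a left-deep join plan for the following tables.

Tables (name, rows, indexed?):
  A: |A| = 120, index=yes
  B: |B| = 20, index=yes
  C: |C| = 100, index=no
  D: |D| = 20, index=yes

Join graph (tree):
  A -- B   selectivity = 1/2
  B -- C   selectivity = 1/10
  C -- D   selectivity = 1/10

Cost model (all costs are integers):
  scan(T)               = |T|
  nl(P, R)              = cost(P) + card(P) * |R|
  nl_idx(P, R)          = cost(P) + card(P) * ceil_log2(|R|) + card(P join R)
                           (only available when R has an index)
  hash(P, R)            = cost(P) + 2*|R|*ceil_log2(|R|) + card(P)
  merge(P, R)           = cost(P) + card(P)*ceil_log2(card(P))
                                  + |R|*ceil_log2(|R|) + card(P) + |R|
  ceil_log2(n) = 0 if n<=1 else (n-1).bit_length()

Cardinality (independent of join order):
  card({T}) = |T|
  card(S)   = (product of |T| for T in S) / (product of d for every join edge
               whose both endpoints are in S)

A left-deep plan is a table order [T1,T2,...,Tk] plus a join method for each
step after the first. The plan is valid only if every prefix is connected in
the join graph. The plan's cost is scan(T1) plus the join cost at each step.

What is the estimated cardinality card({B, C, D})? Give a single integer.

400

Tables in S: B(20), C(100), D(20)
Edges inside S: B-C(d=10), C-D(d=10)
numerator = 20 * 100 * 20 = 40000
denominator = 10 * 10 = 100
card(S) = 40000 / 100 = 400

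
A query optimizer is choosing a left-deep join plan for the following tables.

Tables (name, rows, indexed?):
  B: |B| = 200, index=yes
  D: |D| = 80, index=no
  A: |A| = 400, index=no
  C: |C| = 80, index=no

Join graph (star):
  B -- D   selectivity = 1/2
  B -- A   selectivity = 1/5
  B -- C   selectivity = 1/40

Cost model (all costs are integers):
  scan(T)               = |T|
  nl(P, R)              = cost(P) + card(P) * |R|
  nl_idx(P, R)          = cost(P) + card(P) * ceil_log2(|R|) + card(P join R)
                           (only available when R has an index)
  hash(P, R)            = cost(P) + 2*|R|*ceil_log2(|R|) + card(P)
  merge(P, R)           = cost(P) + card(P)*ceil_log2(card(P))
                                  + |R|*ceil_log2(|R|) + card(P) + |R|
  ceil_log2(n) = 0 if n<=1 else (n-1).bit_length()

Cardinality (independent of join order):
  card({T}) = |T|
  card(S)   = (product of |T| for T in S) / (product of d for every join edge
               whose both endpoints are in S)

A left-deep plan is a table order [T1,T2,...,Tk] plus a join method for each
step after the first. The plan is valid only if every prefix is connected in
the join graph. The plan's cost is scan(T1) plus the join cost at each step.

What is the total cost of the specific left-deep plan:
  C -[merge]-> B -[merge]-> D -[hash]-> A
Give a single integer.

30360

step 1: scan C: cost=80, card=80
step 2: join B via merge
    card(P join B) = 80*200/(40) = 400
    cost = 80 + 80*7 + 200*8 + 80 + 200 = 2520
step 3: join D via merge
    card(P join D) = 400*80/(2) = 16000
    cost = 2520 + 400*9 + 80*7 + 400 + 80 = 7160
step 4: join A via hash
    card(P join A) = 16000*400/(5) = 1280000
    cost = 7160 + 2*400*9 + 16000 = 30360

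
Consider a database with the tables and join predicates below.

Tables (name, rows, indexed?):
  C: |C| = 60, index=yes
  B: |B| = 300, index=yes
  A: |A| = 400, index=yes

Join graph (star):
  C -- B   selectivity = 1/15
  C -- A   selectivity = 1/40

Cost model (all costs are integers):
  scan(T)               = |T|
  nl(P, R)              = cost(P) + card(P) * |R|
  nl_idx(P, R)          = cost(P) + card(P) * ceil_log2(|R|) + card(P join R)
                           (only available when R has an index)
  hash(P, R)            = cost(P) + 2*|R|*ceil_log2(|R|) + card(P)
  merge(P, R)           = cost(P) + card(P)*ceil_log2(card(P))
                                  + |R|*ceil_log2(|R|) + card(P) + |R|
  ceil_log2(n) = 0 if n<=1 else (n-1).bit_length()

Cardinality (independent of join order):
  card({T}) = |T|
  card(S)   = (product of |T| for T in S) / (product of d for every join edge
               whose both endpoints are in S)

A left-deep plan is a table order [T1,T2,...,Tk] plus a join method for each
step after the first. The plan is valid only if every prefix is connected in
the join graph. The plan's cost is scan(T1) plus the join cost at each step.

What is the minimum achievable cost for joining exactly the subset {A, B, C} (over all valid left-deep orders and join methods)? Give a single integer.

Selinger DP over subsets of {A,B,C}:
  {C}: scan cost=60, card=60
  {B}: scan cost=300, card=300
  {A}: scan cost=400, card=400
  {BC}: card=1200; try (C,hash)→1320, (B,nl_idx)→1800, (C,nl_idx)→3300, (B,merge)→3480, (C,merge)→3720, (B,hash)→5520 …(+2); best=1320 via (C,hash)
  {AC}: card=600; try (A,nl_idx)→1200, (C,hash)→1520, (C,nl_idx)→3400, (A,merge)→4480, (C,merge)→4820, (A,hash)→7320 …(+2); best=1200 via (A,nl_idx)
  {ABC}: card=12000; try (B,hash)→7200, (A,hash)→9720, (B,merge)→10800, (B,nl_idx)→18600, (A,merge)→19720, (A,nl_idx)→24120 …(+2); best=7200 via (B,hash)

7200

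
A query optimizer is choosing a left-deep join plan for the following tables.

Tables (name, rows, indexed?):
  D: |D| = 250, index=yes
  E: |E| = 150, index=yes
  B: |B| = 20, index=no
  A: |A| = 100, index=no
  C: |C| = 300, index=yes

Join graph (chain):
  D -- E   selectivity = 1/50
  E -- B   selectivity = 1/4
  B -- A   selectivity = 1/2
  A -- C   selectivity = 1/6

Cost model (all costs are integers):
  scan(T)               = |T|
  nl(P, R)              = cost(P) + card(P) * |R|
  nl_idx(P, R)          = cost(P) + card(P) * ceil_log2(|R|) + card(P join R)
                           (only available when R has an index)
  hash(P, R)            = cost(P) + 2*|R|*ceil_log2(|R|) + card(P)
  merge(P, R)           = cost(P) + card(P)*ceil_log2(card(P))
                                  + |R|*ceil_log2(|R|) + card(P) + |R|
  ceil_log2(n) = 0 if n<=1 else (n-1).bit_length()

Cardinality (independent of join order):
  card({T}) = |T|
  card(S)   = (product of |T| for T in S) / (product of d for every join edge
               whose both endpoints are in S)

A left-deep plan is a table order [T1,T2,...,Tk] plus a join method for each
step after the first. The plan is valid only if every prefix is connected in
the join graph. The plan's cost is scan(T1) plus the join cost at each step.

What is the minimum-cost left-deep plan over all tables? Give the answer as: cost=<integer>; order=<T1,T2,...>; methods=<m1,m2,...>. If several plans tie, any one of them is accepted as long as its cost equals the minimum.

cost=201100; order=E,D,B,A,C; methods=nl_idx,hash,hash,hash

Selinger DP (subsets sized 1..n):
  {D}: scan cost=250, card=250
  {E}: scan cost=150, card=150
  {B}: scan cost=20, card=20
  {A}: scan cost=100, card=100
  {C}: scan cost=300, card=300
  {DE}: card=750; try (D,nl_idx)→2100, (E,hash)→2900, (E,nl_idx)→3000, (D,merge)→3750, (E,merge)→3850, (D,hash)→4300 …(+2); best=2100 via (D,nl_idx)
  {BE}: card=750; try (B,hash)→500, (E,nl_idx)→930, (E,merge)→1490, (B,merge)→1620, (E,hash)→2440, (E,nl)→3020 …(+1); best=500 via (B,hash)
  {AB}: card=1000; try (B,hash)→400, (A,merge)→940, (B,merge)→1020, (A,hash)→1440, (A,nl)→2020, (B,nl)→2100; best=400 via (B,hash)
  {AC}: card=5000; try (A,hash)→2000, (C,merge)→3900, (A,merge)→4100, (C,hash)→5600, (C,nl_idx)→6000, (C,nl)→30100 …(+1); best=2000 via (A,hash)
  {BDE}: card=3750; try (B,hash)→3050, (D,hash)→5250, (D,nl_idx)→10250, (B,merge)→10470, (D,merge)→11000, (B,nl)→17100 …(+1); best=3050 via (B,hash)
  {ABE}: card=37500; try (A,hash)→2650, (E,hash)→3800, (A,merge)→9550, (E,merge)→12750, (E,nl_idx)→45900, (A,nl)→75500 …(+1); best=2650 via (A,hash)
  {ABC}: card=50000; try (C,hash)→6800, (B,hash)→7200, (C,merge)→14400, (C,nl_idx)→59400, (B,merge)→72120, (B,nl)→102000 …(+1); best=6800 via (C,hash)
  {ABDE}: card=187500; try (A,hash)→8200, (D,hash)→44150, (A,merge)→52600, (A,nl)→378050, (D,nl_idx)→490150, (D,merge)→642400 …(+1); best=8200 via (A,hash)
  {ABCE}: card=1875000; try (C,hash)→45550, (E,hash)→59200, (C,merge)→643150, (E,merge)→858150, (C,nl_idx)→2215150, (E,nl_idx)→2281800 …(+2); best=45550 via (C,hash)
  {ABCDE}: card=9375000; try (C,hash)→201100, (D,hash)→1924550, (C,merge)→3573700, (C,nl_idx)→11070700, (D,nl_idx)→24420550, (D,merge)→41297800 …(+2); best=201100 via (C,hash)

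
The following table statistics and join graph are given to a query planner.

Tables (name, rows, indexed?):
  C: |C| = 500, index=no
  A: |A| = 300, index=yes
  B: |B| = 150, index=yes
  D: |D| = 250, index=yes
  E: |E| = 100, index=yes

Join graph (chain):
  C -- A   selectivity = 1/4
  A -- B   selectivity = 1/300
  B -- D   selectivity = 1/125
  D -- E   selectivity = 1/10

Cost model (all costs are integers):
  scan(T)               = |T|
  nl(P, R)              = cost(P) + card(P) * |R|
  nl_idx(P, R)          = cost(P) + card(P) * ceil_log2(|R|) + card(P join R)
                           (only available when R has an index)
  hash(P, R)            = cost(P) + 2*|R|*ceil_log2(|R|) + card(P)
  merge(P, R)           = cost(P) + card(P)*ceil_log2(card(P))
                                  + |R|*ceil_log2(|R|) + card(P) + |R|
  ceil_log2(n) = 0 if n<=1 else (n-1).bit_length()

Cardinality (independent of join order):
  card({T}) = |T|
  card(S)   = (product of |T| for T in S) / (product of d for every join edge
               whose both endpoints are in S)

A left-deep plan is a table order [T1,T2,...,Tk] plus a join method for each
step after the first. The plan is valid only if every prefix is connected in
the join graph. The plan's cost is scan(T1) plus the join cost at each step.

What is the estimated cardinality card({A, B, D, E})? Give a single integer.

3000

Tables in S: A(300), B(150), D(250), E(100)
Edges inside S: A-B(d=300), B-D(d=125), D-E(d=10)
numerator = 300 * 150 * 250 * 100 = 1125000000
denominator = 300 * 125 * 10 = 375000
card(S) = 1125000000 / 375000 = 3000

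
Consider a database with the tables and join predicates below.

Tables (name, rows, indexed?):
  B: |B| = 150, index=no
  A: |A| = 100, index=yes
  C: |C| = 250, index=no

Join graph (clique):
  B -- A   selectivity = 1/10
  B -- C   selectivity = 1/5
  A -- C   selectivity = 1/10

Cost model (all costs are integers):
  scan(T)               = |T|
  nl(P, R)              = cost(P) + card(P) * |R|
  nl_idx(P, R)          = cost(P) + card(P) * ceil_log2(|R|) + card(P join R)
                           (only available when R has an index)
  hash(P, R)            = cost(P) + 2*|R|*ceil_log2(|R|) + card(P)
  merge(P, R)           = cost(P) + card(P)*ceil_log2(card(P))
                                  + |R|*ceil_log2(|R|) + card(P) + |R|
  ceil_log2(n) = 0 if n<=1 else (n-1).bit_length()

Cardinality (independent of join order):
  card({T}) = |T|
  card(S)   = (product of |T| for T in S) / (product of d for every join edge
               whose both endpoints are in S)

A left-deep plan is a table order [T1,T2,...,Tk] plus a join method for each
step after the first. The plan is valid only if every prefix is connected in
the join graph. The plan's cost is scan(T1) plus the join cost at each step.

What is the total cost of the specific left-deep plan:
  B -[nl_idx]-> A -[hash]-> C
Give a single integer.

8200

step 1: scan B: cost=150, card=150
step 2: join A via nl_idx
    card(P join A) = 150*100/(10) = 1500
    cost = 150 + 150*7 + 1500 = 2700
step 3: join C via hash
    card(P join C) = 1500*250/(5*10) = 7500
    cost = 2700 + 2*250*8 + 1500 = 8200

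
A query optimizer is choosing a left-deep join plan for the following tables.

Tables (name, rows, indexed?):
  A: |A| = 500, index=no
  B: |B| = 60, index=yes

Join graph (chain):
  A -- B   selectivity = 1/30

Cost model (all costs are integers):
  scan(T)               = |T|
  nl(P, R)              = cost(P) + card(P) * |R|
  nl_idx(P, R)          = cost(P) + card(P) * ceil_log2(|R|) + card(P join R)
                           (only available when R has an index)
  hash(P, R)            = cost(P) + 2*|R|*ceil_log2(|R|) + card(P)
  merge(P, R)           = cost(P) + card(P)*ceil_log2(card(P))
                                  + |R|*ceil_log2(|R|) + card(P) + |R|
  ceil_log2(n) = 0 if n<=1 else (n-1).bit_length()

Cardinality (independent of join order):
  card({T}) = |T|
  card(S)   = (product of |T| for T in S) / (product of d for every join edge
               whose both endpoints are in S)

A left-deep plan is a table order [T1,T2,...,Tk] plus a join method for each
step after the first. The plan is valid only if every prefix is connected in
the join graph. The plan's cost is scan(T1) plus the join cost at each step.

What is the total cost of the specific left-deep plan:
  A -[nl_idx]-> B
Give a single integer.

step 1: scan A: cost=500, card=500
step 2: join B via nl_idx
    card(P join B) = 500*60/(30) = 1000
    cost = 500 + 500*6 + 1000 = 4500

4500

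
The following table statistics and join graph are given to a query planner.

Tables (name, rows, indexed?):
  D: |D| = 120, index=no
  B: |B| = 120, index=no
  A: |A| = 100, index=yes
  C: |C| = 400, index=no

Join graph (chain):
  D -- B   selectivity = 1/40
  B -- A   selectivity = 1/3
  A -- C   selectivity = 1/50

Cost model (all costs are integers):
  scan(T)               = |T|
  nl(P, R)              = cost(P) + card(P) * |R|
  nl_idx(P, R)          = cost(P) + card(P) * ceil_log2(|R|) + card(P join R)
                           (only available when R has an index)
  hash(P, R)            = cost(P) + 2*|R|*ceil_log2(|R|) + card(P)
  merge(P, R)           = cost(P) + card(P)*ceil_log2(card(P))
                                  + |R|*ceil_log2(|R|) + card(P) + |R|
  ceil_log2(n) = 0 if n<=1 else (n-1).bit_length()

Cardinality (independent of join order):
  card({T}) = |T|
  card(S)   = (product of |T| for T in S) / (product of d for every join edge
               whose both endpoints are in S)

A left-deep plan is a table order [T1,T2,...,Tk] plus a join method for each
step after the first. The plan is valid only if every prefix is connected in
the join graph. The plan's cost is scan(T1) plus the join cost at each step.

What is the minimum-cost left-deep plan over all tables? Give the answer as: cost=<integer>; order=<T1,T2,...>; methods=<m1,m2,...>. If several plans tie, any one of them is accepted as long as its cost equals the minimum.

cost=22880; order=B,D,A,C; methods=hash,hash,hash

Selinger DP (subsets sized 1..n):
  {D}: scan cost=120, card=120
  {B}: scan cost=120, card=120
  {A}: scan cost=100, card=100
  {C}: scan cost=400, card=400
  {BD}: card=360; try (D,hash)→1920, (B,hash)→1920, (D,merge)→2040, (B,merge)→2040, (D,nl)→14520, (B,nl)→14520; best=1920 via (D,hash)
  {AB}: card=4000; try (A,hash)→1640, (B,merge)→1860, (B,hash)→1880, (A,merge)→1880, (A,nl_idx)→4960, (B,nl)→12100 …(+1); best=1640 via (A,hash)
  {AC}: card=800; try (A,hash)→2200, (A,nl_idx)→4000, (C,merge)→4900, (A,merge)→5200, (C,hash)→7400, (C,nl)→40100 …(+1); best=2200 via (A,hash)
  {ABD}: card=12000; try (A,hash)→3680, (A,merge)→6320, (D,hash)→7320, (A,nl_idx)→16440, (A,nl)→37920, (D,merge)→54600 …(+1); best=3680 via (A,hash)
  {ABC}: card=32000; try (B,hash)→4680, (B,merge)→11960, (C,hash)→12840, (C,merge)→57640, (B,nl)→98200, (C,nl)→1601640; best=4680 via (B,hash)
  {ABCD}: card=96000; try (C,hash)→22880, (D,hash)→38360, (C,merge)→187680, (D,merge)→517640, (D,nl)→3844680, (C,nl)→4803680; best=22880 via (C,hash)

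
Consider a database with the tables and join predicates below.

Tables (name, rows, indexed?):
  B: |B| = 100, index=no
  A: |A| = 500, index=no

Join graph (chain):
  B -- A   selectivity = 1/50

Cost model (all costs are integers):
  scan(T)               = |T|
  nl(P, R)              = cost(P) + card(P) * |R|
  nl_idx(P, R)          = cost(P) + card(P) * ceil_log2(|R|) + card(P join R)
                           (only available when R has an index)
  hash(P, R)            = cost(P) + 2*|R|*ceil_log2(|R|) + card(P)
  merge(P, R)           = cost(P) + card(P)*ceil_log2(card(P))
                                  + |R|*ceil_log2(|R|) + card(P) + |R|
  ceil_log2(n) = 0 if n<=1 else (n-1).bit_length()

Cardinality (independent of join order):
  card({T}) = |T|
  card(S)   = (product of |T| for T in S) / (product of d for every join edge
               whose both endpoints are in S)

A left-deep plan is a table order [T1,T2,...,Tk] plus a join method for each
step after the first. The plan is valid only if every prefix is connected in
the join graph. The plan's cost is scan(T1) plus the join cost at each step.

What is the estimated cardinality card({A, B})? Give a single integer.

Tables in S: A(500), B(100)
Edges inside S: B-A(d=50)
numerator = 500 * 100 = 50000
denominator = 50 = 50
card(S) = 50000 / 50 = 1000

1000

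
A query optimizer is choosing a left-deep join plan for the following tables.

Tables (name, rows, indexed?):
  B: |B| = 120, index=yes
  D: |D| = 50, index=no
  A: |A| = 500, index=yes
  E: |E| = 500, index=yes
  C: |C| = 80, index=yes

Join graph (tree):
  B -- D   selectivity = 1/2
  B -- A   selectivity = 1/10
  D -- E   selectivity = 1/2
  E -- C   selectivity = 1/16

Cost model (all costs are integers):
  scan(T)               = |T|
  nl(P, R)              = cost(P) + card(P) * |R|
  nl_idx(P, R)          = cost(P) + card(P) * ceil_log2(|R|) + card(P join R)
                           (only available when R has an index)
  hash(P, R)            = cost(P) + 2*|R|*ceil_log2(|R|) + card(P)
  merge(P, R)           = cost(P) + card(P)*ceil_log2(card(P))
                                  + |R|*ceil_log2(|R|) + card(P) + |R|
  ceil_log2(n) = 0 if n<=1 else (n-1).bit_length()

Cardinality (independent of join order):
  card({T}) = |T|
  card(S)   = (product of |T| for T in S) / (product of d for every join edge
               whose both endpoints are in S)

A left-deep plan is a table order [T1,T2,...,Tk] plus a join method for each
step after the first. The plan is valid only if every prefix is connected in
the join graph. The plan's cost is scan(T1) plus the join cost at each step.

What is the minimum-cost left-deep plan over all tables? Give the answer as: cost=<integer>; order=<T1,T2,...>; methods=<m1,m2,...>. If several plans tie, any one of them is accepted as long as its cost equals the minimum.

cost=3828400; order=E,C,D,B,A; methods=hash,hash,hash,hash

Selinger DP (subsets sized 1..n):
  {B}: scan cost=120, card=120
  {D}: scan cost=50, card=50
  {A}: scan cost=500, card=500
  {E}: scan cost=500, card=500
  {C}: scan cost=80, card=80
  {BD}: card=3000; try (D,hash)→840, (B,merge)→1360, (D,merge)→1430, (B,hash)→1780, (B,nl_idx)→3400, (B,nl)→6050 …(+1); best=840 via (D,hash)
  {AB}: card=6000; try (B,hash)→2680, (A,merge)→6080, (B,merge)→6460, (A,nl_idx)→7200, (A,hash)→9240, (B,nl_idx)→10000 …(+2); best=2680 via (B,hash)
  {DE}: card=12500; try (D,hash)→1600, (E,merge)→5400, (D,merge)→5850, (E,hash)→9100, (E,nl_idx)→13000, (E,nl)→25050 …(+1); best=1600 via (D,hash)
  {CE}: card=2500; try (C,hash)→2120, (E,nl_idx)→3300, (E,merge)→5720, (C,merge)→6140, (C,nl_idx)→6500, (E,hash)→9160 …(+2); best=2120 via (C,hash)
  {ABD}: card=150000; try (D,hash)→9280, (A,hash)→12840, (A,merge)→44840, (D,merge)→87030, (A,nl_idx)→177840, (D,nl)→302680 …(+1); best=9280 via (D,hash)
  {BDE}: card=750000; try (E,hash)→12840, (B,hash)→15780, (E,merge)→44840, (B,merge)→190060, (E,nl_idx)→777840, (B,nl_idx)→839100 …(+2); best=12840 via (E,hash)
  {CDE}: card=62500; try (D,hash)→5220, (C,hash)→15220, (D,merge)→34970, (D,nl)→127120, (C,nl_idx)→151600, (C,merge)→189740 …(+1); best=5220 via (D,hash)
  {ABDE}: card=37500000; try (E,hash)→168280, (A,hash)→771840, (E,merge)→2864280, (A,merge)→15767840, (E,nl_idx)→38859280, (A,nl_idx)→44262840 …(+2); best=168280 via (E,hash)
  {BCDE}: card=3750000; try (B,hash)→69400, (C,hash)→763960, (B,merge)→1068680, (B,nl_idx)→4192720, (B,nl)→7505220, (C,nl_idx)→9012840 …(+2); best=69400 via (B,hash)
  {ABCDE}: card=187500000; try (A,hash)→3828400, (C,hash)→37669400, (A,merge)→86324400, (A,nl_idx)→221319400, (C,nl_idx)→450168280, (C,merge)→1012668920 …(+2); best=3828400 via (A,hash)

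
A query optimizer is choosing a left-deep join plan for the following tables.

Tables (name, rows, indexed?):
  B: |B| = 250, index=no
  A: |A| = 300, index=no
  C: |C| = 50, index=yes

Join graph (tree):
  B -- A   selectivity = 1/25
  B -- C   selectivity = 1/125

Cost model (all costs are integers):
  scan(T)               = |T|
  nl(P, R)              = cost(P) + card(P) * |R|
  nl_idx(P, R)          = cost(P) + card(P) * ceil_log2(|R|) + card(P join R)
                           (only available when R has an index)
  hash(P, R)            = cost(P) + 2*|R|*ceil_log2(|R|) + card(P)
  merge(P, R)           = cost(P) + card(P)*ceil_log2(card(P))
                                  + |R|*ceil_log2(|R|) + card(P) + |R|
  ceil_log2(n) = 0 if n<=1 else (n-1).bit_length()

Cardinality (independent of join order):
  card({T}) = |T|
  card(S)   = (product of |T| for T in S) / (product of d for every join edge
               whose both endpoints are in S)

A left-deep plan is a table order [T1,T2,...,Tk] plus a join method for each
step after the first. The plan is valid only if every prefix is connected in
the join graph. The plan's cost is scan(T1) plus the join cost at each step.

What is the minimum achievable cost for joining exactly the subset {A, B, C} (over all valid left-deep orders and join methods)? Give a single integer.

4900

Selinger DP over subsets of {A,B,C}:
  {B}: scan cost=250, card=250
  {A}: scan cost=300, card=300
  {C}: scan cost=50, card=50
  {AB}: card=3000; try (B,hash)→4600, (A,merge)→5500, (B,merge)→5550, (A,hash)→5900, (A,nl)→75250, (B,nl)→75300; best=4600 via (B,hash)
  {BC}: card=100; try (C,hash)→1100, (C,nl_idx)→1850, (B,merge)→2650, (C,merge)→2850, (B,hash)→4100, (B,nl)→12550 …(+1); best=1100 via (C,hash)
  {ABC}: card=1200; try (A,merge)→4900, (A,hash)→6600, (C,hash)→8200, (C,nl_idx)→23800, (A,nl)→31100, (C,merge)→43950 …(+1); best=4900 via (A,merge)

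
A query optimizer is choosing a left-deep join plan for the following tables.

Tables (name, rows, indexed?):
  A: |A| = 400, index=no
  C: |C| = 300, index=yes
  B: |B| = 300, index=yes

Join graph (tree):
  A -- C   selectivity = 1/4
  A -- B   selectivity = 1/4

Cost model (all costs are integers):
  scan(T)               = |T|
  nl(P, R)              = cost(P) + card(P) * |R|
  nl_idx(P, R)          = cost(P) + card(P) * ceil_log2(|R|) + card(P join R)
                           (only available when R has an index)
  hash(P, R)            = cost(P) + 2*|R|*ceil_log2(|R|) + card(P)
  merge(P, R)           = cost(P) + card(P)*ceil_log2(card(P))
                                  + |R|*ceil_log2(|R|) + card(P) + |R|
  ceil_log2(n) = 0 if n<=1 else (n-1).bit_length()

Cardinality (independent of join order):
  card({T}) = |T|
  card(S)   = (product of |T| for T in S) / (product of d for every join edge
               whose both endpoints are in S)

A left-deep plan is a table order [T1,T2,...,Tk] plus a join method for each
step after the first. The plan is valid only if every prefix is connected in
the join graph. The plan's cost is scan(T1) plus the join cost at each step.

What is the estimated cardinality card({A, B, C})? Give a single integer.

2250000

Tables in S: A(400), B(300), C(300)
Edges inside S: A-C(d=4), A-B(d=4)
numerator = 400 * 300 * 300 = 36000000
denominator = 4 * 4 = 16
card(S) = 36000000 / 16 = 2250000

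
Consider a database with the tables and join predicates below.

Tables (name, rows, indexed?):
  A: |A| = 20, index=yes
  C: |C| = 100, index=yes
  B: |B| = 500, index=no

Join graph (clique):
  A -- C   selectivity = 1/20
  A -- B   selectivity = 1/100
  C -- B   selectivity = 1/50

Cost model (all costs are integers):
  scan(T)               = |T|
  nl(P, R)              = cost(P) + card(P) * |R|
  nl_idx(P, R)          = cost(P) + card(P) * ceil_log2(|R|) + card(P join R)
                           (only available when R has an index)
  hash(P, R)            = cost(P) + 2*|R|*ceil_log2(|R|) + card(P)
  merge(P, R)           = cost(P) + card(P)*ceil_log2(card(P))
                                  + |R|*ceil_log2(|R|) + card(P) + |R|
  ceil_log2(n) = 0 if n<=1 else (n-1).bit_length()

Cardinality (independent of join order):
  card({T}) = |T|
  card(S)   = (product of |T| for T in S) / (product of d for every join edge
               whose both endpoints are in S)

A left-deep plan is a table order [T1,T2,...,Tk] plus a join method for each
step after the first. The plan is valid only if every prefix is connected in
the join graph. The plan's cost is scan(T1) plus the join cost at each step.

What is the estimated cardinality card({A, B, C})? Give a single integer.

Tables in S: A(20), B(500), C(100)
Edges inside S: A-C(d=20), A-B(d=100), C-B(d=50)
numerator = 20 * 500 * 100 = 1000000
denominator = 20 * 100 * 50 = 100000
card(S) = 1000000 / 100000 = 10

10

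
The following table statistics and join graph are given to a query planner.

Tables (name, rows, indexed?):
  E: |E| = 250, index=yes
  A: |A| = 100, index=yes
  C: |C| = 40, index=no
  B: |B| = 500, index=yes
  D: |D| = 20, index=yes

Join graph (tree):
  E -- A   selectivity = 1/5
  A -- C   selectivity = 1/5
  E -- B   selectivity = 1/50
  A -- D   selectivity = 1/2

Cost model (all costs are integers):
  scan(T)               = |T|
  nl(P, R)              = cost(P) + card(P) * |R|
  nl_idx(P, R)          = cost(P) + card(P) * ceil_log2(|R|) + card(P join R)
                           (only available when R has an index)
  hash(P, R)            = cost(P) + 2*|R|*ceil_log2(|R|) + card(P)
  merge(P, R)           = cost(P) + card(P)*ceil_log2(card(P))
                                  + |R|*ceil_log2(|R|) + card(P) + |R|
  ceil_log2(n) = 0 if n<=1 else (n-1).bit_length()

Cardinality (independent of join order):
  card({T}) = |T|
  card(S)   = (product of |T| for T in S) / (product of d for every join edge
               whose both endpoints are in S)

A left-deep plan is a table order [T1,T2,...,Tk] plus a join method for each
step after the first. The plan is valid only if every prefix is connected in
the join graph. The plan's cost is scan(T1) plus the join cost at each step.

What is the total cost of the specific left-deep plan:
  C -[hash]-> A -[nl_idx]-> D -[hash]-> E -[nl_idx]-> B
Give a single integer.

step 1: scan C: cost=40, card=40
step 2: join A via hash
    card(P join A) = 40*100/(5) = 800
    cost = 40 + 2*100*7 + 40 = 1480
step 3: join D via nl_idx
    card(P join D) = 800*20/(2) = 8000
    cost = 1480 + 800*5 + 8000 = 13480
step 4: join E via hash
    card(P join E) = 8000*250/(5) = 400000
    cost = 13480 + 2*250*8 + 8000 = 25480
step 5: join B via nl_idx
    card(P join B) = 400000*500/(50) = 4000000
    cost = 25480 + 400000*9 + 4000000 = 7625480

7625480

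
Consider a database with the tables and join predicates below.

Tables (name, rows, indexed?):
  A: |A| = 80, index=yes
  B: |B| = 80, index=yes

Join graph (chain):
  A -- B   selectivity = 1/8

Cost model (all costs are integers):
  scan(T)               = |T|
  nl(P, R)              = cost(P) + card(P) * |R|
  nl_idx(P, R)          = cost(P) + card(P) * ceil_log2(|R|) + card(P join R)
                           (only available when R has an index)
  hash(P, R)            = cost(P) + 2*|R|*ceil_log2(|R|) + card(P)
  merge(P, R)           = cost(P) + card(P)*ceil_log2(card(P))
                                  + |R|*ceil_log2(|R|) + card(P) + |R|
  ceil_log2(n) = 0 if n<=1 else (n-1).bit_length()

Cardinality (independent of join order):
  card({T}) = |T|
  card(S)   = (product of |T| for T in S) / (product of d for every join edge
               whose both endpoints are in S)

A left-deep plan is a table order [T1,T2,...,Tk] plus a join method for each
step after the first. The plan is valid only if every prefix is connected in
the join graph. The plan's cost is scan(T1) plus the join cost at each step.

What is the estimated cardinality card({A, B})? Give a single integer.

Tables in S: A(80), B(80)
Edges inside S: A-B(d=8)
numerator = 80 * 80 = 6400
denominator = 8 = 8
card(S) = 6400 / 8 = 800

800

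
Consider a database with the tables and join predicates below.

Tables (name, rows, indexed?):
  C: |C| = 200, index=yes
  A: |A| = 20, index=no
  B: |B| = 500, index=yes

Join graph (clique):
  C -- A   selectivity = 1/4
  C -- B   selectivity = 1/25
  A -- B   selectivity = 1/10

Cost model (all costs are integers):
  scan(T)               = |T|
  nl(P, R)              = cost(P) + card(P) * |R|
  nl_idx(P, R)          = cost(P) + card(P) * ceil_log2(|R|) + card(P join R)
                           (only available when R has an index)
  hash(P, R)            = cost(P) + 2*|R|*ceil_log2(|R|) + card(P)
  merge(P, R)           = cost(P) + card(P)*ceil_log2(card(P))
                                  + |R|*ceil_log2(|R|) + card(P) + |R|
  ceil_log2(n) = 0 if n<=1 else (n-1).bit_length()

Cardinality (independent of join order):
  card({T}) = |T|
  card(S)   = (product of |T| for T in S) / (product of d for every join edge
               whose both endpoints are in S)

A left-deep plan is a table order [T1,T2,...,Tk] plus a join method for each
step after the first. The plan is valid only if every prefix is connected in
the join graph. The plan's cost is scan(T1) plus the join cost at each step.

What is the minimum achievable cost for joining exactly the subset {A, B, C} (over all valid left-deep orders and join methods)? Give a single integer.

5400

Selinger DP over subsets of {A,B,C}:
  {C}: scan cost=200, card=200
  {A}: scan cost=20, card=20
  {B}: scan cost=500, card=500
  {AC}: card=1000; try (A,hash)→600, (C,nl_idx)→1180, (C,merge)→1940, (A,merge)→2120, (C,hash)→3240, (C,nl)→4020 …(+1); best=600 via (A,hash)
  {BC}: card=4000; try (C,hash)→4200, (B,nl_idx)→6000, (B,merge)→7000, (C,merge)→7300, (C,nl_idx)→8500, (B,hash)→9400 …(+2); best=4200 via (C,hash)
  {AB}: card=1000; try (B,nl_idx)→1200, (A,hash)→1200, (B,merge)→5140, (A,merge)→5620, (B,hash)→9040, (B,nl)→10020 …(+1); best=1200 via (B,nl_idx)
  {ABC}: card=2000; try (C,hash)→5400, (A,hash)→8400, (B,hash)→10600, (C,nl_idx)→11200, (B,nl_idx)→11600, (C,merge)→14000 …(+5); best=5400 via (C,hash)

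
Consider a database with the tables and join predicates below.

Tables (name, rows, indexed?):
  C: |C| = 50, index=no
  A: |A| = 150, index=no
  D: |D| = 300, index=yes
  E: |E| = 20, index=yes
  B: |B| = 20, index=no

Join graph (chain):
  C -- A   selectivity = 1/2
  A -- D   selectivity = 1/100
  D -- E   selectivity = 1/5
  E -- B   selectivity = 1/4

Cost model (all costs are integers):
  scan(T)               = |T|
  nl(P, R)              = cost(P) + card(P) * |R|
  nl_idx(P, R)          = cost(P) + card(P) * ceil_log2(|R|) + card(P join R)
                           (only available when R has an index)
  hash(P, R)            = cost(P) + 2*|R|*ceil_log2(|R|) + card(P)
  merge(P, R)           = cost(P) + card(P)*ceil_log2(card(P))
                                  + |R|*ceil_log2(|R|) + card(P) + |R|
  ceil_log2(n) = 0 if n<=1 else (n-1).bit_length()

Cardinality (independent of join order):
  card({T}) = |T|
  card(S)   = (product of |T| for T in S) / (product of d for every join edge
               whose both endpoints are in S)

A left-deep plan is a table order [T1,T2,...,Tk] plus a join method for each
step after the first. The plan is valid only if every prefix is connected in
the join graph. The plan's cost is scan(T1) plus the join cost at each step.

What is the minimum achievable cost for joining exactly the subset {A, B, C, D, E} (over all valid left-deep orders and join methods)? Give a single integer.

Selinger DP over subsets of {A,B,C,D,E}:
  {C}: scan cost=50, card=50
  {A}: scan cost=150, card=150
  {D}: scan cost=300, card=300
  {E}: scan cost=20, card=20
  {B}: scan cost=20, card=20
  {AC}: card=3750; try (C,hash)→900, (A,merge)→1750, (C,merge)→1850, (A,hash)→2500, (A,nl)→7550, (C,nl)→7650; best=900 via (C,hash)
  {AD}: card=450; try (D,nl_idx)→1950, (A,hash)→3000, (D,merge)→4500, (A,merge)→4650, (D,hash)→5700, (D,nl)→45150 …(+1); best=1950 via (D,nl_idx)
  {DE}: card=1200; try (E,hash)→800, (D,nl_idx)→1400, (E,nl_idx)→3000, (D,merge)→3140, (E,merge)→3420, (D,hash)→5440 …(+2); best=800 via (E,hash)
  {BE}: card=100; try (E,nl_idx)→220, (E,hash)→240, (B,hash)→240, (E,merge)→260, (B,merge)→260, (E,nl)→420 …(+1); best=220 via (E,nl_idx)
  {ACD}: card=11250; try (C,hash)→3000, (C,merge)→6800, (D,hash)→10050, (C,nl)→24450, (D,nl_idx)→45900, (D,merge)→52650 …(+1); best=3000 via (C,hash)
  {ADE}: card=1800; try (E,hash)→2600, (A,hash)→4400, (E,nl_idx)→6000, (E,merge)→6570, (E,nl)→10950, (A,merge)→16550 …(+1); best=2600 via (E,hash)
  {BDE}: card=6000; try (B,hash)→2200, (D,merge)→4020, (D,hash)→5720, (D,nl_idx)→7120, (B,merge)→15320, (B,nl)→24800 …(+1); best=2200 via (B,hash)
  {ACDE}: card=45000; try (C,hash)→5000, (E,hash)→14450, (C,merge)→24550, (C,nl)→92600, (E,nl_idx)→104250, (E,merge)→171870 …(+1); best=5000 via (C,hash)
  {ABDE}: card=9000; try (B,hash)→4600, (A,hash)→10600, (B,merge)→24320, (B,nl)→38600, (A,merge)→87550, (A,nl)→902200; best=4600 via (B,hash)
  {ABCDE}: card=225000; try (C,hash)→14200, (B,hash)→50200, (C,merge)→139950, (C,nl)→454600, (B,merge)→770120, (B,nl)→905000; best=14200 via (C,hash)

14200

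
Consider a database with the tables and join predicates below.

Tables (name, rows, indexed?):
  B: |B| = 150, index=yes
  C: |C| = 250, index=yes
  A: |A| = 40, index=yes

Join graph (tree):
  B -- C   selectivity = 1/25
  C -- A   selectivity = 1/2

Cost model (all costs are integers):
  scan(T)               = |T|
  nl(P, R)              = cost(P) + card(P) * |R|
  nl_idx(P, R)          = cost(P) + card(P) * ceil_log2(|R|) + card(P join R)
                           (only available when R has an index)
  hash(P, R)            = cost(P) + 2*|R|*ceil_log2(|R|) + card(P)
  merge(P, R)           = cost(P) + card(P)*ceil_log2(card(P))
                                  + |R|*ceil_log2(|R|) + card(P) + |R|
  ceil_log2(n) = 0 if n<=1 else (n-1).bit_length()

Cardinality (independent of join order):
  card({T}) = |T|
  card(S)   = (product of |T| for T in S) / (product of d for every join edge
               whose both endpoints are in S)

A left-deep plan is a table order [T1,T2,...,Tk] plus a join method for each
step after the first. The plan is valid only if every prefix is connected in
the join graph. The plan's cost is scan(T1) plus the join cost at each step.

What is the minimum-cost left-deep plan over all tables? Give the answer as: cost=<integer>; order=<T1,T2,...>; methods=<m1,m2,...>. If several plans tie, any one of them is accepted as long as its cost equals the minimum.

Selinger DP (subsets sized 1..n):
  {B}: scan cost=150, card=150
  {C}: scan cost=250, card=250
  {A}: scan cost=40, card=40
  {BC}: card=1500; try (C,nl_idx)→2850, (B,hash)→2900, (C,merge)→3750, (B,nl_idx)→3750, (B,merge)→3850, (C,hash)→4300 …(+2); best=2850 via (C,nl_idx)
  {AC}: card=5000; try (A,hash)→980, (C,merge)→2570, (A,merge)→2780, (C,hash)→4080, (C,nl_idx)→5360, (A,nl_idx)→6750 …(+2); best=980 via (A,hash)
  {ABC}: card=30000; try (A,hash)→4830, (B,hash)→8380, (A,merge)→21130, (A,nl_idx)→41850, (A,nl)→62850, (B,nl_idx)→70980 …(+2); best=4830 via (A,hash)

cost=4830; order=B,C,A; methods=nl_idx,hash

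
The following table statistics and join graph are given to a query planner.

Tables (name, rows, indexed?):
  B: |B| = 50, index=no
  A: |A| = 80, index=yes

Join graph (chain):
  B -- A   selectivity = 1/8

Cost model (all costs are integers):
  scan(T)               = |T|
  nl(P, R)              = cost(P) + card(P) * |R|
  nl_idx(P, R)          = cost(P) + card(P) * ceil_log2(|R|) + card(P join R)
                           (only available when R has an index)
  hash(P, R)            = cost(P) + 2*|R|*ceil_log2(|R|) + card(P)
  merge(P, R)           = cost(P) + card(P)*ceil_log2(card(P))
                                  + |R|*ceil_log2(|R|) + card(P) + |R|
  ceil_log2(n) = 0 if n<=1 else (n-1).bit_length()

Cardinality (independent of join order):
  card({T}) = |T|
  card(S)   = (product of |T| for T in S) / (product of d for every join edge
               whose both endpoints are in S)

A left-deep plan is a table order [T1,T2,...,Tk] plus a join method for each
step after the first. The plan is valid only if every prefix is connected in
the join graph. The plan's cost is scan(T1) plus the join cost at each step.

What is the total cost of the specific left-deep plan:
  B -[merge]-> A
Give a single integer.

1040

step 1: scan B: cost=50, card=50
step 2: join A via merge
    card(P join A) = 50*80/(8) = 500
    cost = 50 + 50*6 + 80*7 + 50 + 80 = 1040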